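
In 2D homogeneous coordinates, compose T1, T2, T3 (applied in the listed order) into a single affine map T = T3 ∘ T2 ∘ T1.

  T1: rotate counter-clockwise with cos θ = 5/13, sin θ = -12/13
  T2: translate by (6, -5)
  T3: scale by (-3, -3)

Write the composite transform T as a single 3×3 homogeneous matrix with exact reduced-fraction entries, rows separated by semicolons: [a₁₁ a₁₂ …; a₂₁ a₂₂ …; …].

T1 = [5/13 12/13 0; -12/13 5/13 0; 0 0 1]
T2·T1 = [5/13 12/13 6; -12/13 5/13 -5; 0 0 1]
T3·…·T1 = [-15/13 -36/13 -18; 36/13 -15/13 15; 0 0 1]

T = [-15/13 -36/13 -18; 36/13 -15/13 15; 0 0 1]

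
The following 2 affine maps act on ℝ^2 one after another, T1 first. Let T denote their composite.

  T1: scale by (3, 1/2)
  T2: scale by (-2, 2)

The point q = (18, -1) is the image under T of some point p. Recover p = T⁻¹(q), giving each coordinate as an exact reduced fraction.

T1 = [3 0 0; 0 1/2 0; 0 0 1]
T2·T1 = [-6 0 0; 0 1 0; 0 0 1]
det M = -6; M⁻¹ = [-1/6 0 0; 0 1 0; 0 0 1]
M⁻¹ · (18, -1)ᵀ = (-3, -1)ᵀ

p = (-3, -1)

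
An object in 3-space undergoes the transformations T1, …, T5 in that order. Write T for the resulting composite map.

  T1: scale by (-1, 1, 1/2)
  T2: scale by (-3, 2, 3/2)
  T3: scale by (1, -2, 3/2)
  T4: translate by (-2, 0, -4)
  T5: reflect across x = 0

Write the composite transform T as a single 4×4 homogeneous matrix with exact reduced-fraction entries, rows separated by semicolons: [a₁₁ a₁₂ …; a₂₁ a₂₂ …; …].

T = [-3 0 0 2; 0 -4 0 0; 0 0 9/8 -4; 0 0 0 1]

T1 = [-1 0 0 0; 0 1 0 0; 0 0 1/2 0; 0 0 0 1]
T2·T1 = [3 0 0 0; 0 2 0 0; 0 0 3/4 0; 0 0 0 1]
T3·…·T1 = [3 0 0 0; 0 -4 0 0; 0 0 9/8 0; 0 0 0 1]
T4·…·T1 = [3 0 0 -2; 0 -4 0 0; 0 0 9/8 -4; 0 0 0 1]
T5·…·T1 = [-3 0 0 2; 0 -4 0 0; 0 0 9/8 -4; 0 0 0 1]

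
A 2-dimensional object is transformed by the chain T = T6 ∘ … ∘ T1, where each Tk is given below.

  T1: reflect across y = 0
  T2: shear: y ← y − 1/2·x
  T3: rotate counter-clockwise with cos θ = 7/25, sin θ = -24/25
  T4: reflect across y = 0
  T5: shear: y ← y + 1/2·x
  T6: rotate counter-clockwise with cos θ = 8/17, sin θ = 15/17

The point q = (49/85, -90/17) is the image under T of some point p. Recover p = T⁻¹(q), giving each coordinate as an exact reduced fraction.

T1 = [1 0 0; 0 -1 0; 0 0 1]
T2·T1 = [1 0 0; -1/2 -1 0; 0 0 1]
T3·…·T1 = [-1/5 -24/25 0; -11/10 -7/25 0; 0 0 1]
T4·…·T1 = [-1/5 -24/25 0; 11/10 7/25 0; 0 0 1]
T5·…·T1 = [-1/5 -24/25 0; 1 -1/5 0; 0 0 1]
T6·…·T1 = [-83/85 -117/425 0; 5/17 -16/17 0; 0 0 1]
det M = 1; M⁻¹ = [-16/17 117/425 0; -5/17 -83/85 0; 0 0 1]
M⁻¹ · (49/85, -90/17)ᵀ = (-2, 5)ᵀ

p = (-2, 5)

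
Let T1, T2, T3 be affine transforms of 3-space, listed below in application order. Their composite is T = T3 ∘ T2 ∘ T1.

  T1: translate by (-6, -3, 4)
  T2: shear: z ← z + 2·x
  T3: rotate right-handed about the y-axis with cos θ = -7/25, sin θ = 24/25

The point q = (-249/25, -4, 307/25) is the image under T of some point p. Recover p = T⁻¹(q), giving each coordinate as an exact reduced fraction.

p = (-3, -1, 1)

T1 = [1 0 0 -6; 0 1 0 -3; 0 0 1 4; 0 0 0 1]
T2·T1 = [1 0 0 -6; 0 1 0 -3; 2 0 1 -8; 0 0 0 1]
T3·…·T1 = [41/25 0 24/25 -6; 0 1 0 -3; -38/25 0 -7/25 8; 0 0 0 1]
det M = 1; M⁻¹ = [-7/25 0 -24/25 6; 0 1 0 3; 38/25 0 41/25 -4; 0 0 0 1]
M⁻¹ · (-249/25, -4, 307/25)ᵀ = (-3, -1, 1)ᵀ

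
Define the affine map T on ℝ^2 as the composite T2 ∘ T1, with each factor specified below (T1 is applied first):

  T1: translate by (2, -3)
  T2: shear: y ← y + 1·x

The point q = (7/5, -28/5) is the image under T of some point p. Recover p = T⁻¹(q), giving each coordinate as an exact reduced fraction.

p = (-3/5, -4)

T1 = [1 0 2; 0 1 -3; 0 0 1]
T2·T1 = [1 0 2; 1 1 -1; 0 0 1]
det M = 1; M⁻¹ = [1 0 -2; -1 1 3; 0 0 1]
M⁻¹ · (7/5, -28/5)ᵀ = (-3/5, -4)ᵀ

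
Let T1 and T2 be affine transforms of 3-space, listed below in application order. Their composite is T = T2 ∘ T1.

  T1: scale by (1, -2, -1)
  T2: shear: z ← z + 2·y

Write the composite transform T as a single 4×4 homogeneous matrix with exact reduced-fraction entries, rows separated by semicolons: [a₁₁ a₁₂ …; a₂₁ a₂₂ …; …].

T = [1 0 0 0; 0 -2 0 0; 0 -4 -1 0; 0 0 0 1]

T1 = [1 0 0 0; 0 -2 0 0; 0 0 -1 0; 0 0 0 1]
T2·T1 = [1 0 0 0; 0 -2 0 0; 0 -4 -1 0; 0 0 0 1]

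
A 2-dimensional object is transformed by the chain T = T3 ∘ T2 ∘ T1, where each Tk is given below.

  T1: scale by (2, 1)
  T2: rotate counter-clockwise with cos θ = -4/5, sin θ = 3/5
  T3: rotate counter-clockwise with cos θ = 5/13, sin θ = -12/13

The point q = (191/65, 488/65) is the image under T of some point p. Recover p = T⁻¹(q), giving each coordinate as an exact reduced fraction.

T1 = [2 0 0; 0 1 0; 0 0 1]
T2·T1 = [-8/5 -3/5 0; 6/5 -4/5 0; 0 0 1]
T3·…·T1 = [32/65 -63/65 0; 126/65 16/65 0; 0 0 1]
det M = 2; M⁻¹ = [8/65 63/130 0; -63/65 16/65 0; 0 0 1]
M⁻¹ · (191/65, 488/65)ᵀ = (4, -1)ᵀ

p = (4, -1)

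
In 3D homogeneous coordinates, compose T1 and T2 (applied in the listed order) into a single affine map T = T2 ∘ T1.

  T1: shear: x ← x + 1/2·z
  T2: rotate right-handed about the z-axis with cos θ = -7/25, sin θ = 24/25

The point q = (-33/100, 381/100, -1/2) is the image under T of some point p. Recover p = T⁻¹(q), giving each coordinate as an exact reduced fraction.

T1 = [1 0 1/2 0; 0 1 0 0; 0 0 1 0; 0 0 0 1]
T2·T1 = [-7/25 -24/25 -7/50 0; 24/25 -7/25 12/25 0; 0 0 1 0; 0 0 0 1]
det M = 1; M⁻¹ = [-7/25 24/25 -1/2 0; -24/25 -7/25 0 0; 0 0 1 0; 0 0 0 1]
M⁻¹ · (-33/100, 381/100, -1/2)ᵀ = (4, -3/4, -1/2)ᵀ

p = (4, -3/4, -1/2)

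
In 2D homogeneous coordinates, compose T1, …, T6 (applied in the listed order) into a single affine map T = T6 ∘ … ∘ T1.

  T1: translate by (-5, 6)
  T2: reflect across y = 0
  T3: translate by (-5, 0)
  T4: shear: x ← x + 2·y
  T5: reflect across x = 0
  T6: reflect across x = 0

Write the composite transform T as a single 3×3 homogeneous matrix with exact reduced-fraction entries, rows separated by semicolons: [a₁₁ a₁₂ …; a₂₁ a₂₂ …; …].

T = [1 -2 -22; 0 -1 -6; 0 0 1]

T1 = [1 0 -5; 0 1 6; 0 0 1]
T2·T1 = [1 0 -5; 0 -1 -6; 0 0 1]
T3·…·T1 = [1 0 -10; 0 -1 -6; 0 0 1]
T4·…·T1 = [1 -2 -22; 0 -1 -6; 0 0 1]
T5·…·T1 = [-1 2 22; 0 -1 -6; 0 0 1]
T6·…·T1 = [1 -2 -22; 0 -1 -6; 0 0 1]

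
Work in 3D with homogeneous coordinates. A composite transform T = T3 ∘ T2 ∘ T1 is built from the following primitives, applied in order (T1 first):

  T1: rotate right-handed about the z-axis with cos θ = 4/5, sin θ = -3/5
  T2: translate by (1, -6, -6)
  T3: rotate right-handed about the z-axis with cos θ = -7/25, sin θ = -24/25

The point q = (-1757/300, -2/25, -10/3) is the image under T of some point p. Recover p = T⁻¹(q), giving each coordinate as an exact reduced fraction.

T1 = [4/5 3/5 0 0; -3/5 4/5 0 0; 0 0 1 0; 0 0 0 1]
T2·T1 = [4/5 3/5 0 1; -3/5 4/5 0 -6; 0 0 1 -6; 0 0 0 1]
T3·…·T1 = [-4/5 3/5 0 -151/25; -3/5 -4/5 0 18/25; 0 0 1 -6; 0 0 0 1]
det M = 1; M⁻¹ = [-4/5 -3/5 0 -22/5; 3/5 -4/5 0 21/5; 0 0 1 6; 0 0 0 1]
M⁻¹ · (-1757/300, -2/25, -10/3)ᵀ = (1/3, 3/4, 8/3)ᵀ

p = (1/3, 3/4, 8/3)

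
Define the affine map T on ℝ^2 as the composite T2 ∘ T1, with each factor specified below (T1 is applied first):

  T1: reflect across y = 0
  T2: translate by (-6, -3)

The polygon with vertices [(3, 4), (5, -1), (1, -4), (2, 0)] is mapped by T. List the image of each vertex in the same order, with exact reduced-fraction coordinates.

T1 reflect across y = 0: (3, 4) → (3, -4); (5, -1) → (5, 1); (1, -4) → (1, 4); (2, 0) → (2, 0)
T2 translate by (-6, -3): (3, -4) → (-3, -7); (5, 1) → (-1, -2); (1, 4) → (-5, 1); (2, 0) → (-4, -3)

image vertices: (-3, -7), (-1, -2), (-5, 1), (-4, -3)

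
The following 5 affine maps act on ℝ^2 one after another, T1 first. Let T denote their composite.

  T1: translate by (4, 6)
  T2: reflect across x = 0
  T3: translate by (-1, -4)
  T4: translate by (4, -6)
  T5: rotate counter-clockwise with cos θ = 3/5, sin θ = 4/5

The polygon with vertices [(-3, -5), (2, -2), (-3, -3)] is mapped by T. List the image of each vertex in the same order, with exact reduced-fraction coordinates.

T1 translate by (4, 6): (-3, -5) → (1, 1); (2, -2) → (6, 4); (-3, -3) → (1, 3)
T2 reflect across x = 0: (1, 1) → (-1, 1); (6, 4) → (-6, 4); (1, 3) → (-1, 3)
T3 translate by (-1, -4): (-1, 1) → (-2, -3); (-6, 4) → (-7, 0); (-1, 3) → (-2, -1)
T4 translate by (4, -6): (-2, -3) → (2, -9); (-7, 0) → (-3, -6); (-2, -1) → (2, -7)
T5 rotate counter-clockwise with cos θ = 3/5, sin θ = 4/5: (2, -9) → (42/5, -19/5); (-3, -6) → (3, -6); (2, -7) → (34/5, -13/5)

image vertices: (42/5, -19/5), (3, -6), (34/5, -13/5)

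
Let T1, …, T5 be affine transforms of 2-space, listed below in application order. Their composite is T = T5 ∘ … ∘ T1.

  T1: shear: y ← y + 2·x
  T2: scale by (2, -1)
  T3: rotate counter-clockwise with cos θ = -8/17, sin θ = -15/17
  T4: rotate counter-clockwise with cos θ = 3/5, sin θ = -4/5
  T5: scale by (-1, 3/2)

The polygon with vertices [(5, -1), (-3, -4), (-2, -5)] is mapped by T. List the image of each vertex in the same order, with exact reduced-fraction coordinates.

T1 shear: y ← y + 2·x: (5, -1) → (5, 9); (-3, -4) → (-3, -10); (-2, -5) → (-2, -9)
T2 scale by (2, -1): (5, 9) → (10, -9); (-3, -10) → (-6, 10); (-2, -9) → (-4, 9)
T3 rotate counter-clockwise with cos θ = -8/17, sin θ = -15/17: (10, -9) → (-215/17, -78/17); (-6, 10) → (198/17, 10/17); (-4, 9) → (167/17, -12/17)
T4 rotate counter-clockwise with cos θ = 3/5, sin θ = -4/5: (-215/17, -78/17) → (-957/85, 626/85); (198/17, 10/17) → (634/85, -762/85); (167/17, -12/17) → (453/85, -704/85)
T5 scale by (-1, 3/2): (-957/85, 626/85) → (957/85, 939/85); (634/85, -762/85) → (-634/85, -1143/85); (453/85, -704/85) → (-453/85, -1056/85)

image vertices: (957/85, 939/85), (-634/85, -1143/85), (-453/85, -1056/85)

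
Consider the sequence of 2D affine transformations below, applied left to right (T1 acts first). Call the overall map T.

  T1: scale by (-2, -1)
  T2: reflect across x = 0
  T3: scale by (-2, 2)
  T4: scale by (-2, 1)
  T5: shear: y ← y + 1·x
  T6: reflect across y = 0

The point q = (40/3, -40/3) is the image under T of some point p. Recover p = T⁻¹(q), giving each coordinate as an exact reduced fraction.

p = (5/3, 0)

T1 = [-2 0 0; 0 -1 0; 0 0 1]
T2·T1 = [2 0 0; 0 -1 0; 0 0 1]
T3·…·T1 = [-4 0 0; 0 -2 0; 0 0 1]
T4·…·T1 = [8 0 0; 0 -2 0; 0 0 1]
T5·…·T1 = [8 0 0; 8 -2 0; 0 0 1]
T6·…·T1 = [8 0 0; -8 2 0; 0 0 1]
det M = 16; M⁻¹ = [1/8 0 0; 1/2 1/2 0; 0 0 1]
M⁻¹ · (40/3, -40/3)ᵀ = (5/3, 0)ᵀ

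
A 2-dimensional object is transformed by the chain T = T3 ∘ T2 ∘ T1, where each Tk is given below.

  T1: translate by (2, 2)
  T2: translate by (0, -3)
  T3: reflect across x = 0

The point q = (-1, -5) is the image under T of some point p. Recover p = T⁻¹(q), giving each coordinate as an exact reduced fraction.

T1 = [1 0 2; 0 1 2; 0 0 1]
T2·T1 = [1 0 2; 0 1 -1; 0 0 1]
T3·…·T1 = [-1 0 -2; 0 1 -1; 0 0 1]
det M = -1; M⁻¹ = [-1 0 -2; 0 1 1; 0 0 1]
M⁻¹ · (-1, -5)ᵀ = (-1, -4)ᵀ

p = (-1, -4)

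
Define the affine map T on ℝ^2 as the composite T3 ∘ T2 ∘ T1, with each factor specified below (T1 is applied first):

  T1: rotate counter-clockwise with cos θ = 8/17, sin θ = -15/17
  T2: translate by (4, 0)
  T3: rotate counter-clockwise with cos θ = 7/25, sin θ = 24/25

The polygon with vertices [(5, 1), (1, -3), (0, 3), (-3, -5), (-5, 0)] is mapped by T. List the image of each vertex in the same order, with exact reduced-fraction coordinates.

T1 rotate counter-clockwise with cos θ = 8/17, sin θ = -15/17: (5, 1) → (55/17, -67/17); (1, -3) → (-37/17, -39/17); (0, 3) → (45/17, 24/17); (-3, -5) → (-99/17, 5/17); (-5, 0) → (-40/17, 75/17)
T2 translate by (4, 0): (55/17, -67/17) → (123/17, -67/17); (-37/17, -39/17) → (31/17, -39/17); (45/17, 24/17) → (113/17, 24/17); (-99/17, 5/17) → (-31/17, 5/17); (-40/17, 75/17) → (28/17, 75/17)
T3 rotate counter-clockwise with cos θ = 7/25, sin θ = 24/25: (123/17, -67/17) → (2469/425, 2483/425); (31/17, -39/17) → (1153/425, 471/425); (113/17, 24/17) → (43/85, 576/85); (-31/17, 5/17) → (-337/425, -709/425); (28/17, 75/17) → (-1604/425, 1197/425)

image vertices: (2469/425, 2483/425), (1153/425, 471/425), (43/85, 576/85), (-337/425, -709/425), (-1604/425, 1197/425)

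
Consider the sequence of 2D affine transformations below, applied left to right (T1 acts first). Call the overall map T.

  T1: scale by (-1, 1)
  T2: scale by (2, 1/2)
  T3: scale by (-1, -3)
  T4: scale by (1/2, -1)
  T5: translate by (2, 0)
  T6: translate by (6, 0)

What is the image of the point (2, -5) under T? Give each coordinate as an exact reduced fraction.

T(p) = (10, -15/2)

T1 scale by (-1, 1): (2, -5) → (-2, -5)
T2 scale by (2, 1/2): (-2, -5) → (-4, -5/2)
T3 scale by (-1, -3): (-4, -5/2) → (4, 15/2)
T4 scale by (1/2, -1): (4, 15/2) → (2, -15/2)
T5 translate by (2, 0): (2, -15/2) → (4, -15/2)
T6 translate by (6, 0): (4, -15/2) → (10, -15/2)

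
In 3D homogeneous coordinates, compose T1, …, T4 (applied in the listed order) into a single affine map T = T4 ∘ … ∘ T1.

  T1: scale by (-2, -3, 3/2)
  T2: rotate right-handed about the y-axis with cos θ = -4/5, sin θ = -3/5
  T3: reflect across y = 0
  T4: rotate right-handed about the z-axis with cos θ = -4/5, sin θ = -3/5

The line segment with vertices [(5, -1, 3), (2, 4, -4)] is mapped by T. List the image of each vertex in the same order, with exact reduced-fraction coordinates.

T1 scale by (-2, -3, 3/2): (5, -1, 3) → (-10, 3, 9/2); (2, 4, -4) → (-4, -12, -6)
T2 rotate right-handed about the y-axis with cos θ = -4/5, sin θ = -3/5: (-10, 3, 9/2) → (53/10, 3, -48/5); (-4, -12, -6) → (34/5, -12, 12/5)
T3 reflect across y = 0: (53/10, 3, -48/5) → (53/10, -3, -48/5); (34/5, -12, 12/5) → (34/5, 12, 12/5)
T4 rotate right-handed about the z-axis with cos θ = -4/5, sin θ = -3/5: (53/10, -3, -48/5) → (-151/25, -39/50, -48/5); (34/5, 12, 12/5) → (44/25, -342/25, 12/5)

image vertices: (-151/25, -39/50, -48/5), (44/25, -342/25, 12/5)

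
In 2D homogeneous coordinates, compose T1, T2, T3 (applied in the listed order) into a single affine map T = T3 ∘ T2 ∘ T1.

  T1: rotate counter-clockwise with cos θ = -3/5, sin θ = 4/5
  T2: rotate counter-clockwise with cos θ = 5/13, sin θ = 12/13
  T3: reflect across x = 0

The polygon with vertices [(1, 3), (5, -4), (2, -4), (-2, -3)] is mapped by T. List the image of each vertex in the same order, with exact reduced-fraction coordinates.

T1 rotate counter-clockwise with cos θ = -3/5, sin θ = 4/5: (1, 3) → (-3, -1); (5, -4) → (1/5, 32/5); (2, -4) → (2, 4); (-2, -3) → (18/5, 1/5)
T2 rotate counter-clockwise with cos θ = 5/13, sin θ = 12/13: (-3, -1) → (-3/13, -41/13); (1/5, 32/5) → (-379/65, 172/65); (2, 4) → (-38/13, 44/13); (18/5, 1/5) → (6/5, 17/5)
T3 reflect across x = 0: (-3/13, -41/13) → (3/13, -41/13); (-379/65, 172/65) → (379/65, 172/65); (-38/13, 44/13) → (38/13, 44/13); (6/5, 17/5) → (-6/5, 17/5)

image vertices: (3/13, -41/13), (379/65, 172/65), (38/13, 44/13), (-6/5, 17/5)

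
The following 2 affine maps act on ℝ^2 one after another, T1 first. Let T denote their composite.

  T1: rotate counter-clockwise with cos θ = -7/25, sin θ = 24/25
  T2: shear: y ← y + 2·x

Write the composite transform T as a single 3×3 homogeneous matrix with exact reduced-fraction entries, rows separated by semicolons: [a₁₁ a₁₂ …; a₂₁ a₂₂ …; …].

T = [-7/25 -24/25 0; 2/5 -11/5 0; 0 0 1]

T1 = [-7/25 -24/25 0; 24/25 -7/25 0; 0 0 1]
T2·T1 = [-7/25 -24/25 0; 2/5 -11/5 0; 0 0 1]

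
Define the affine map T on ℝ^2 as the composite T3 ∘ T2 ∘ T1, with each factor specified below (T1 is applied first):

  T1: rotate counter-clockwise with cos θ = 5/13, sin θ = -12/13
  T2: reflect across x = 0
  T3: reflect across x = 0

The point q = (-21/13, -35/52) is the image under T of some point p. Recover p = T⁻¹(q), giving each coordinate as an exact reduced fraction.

p = (0, -7/4)

T1 = [5/13 12/13 0; -12/13 5/13 0; 0 0 1]
T2·T1 = [-5/13 -12/13 0; -12/13 5/13 0; 0 0 1]
T3·…·T1 = [5/13 12/13 0; -12/13 5/13 0; 0 0 1]
det M = 1; M⁻¹ = [5/13 -12/13 0; 12/13 5/13 0; 0 0 1]
M⁻¹ · (-21/13, -35/52)ᵀ = (0, -7/4)ᵀ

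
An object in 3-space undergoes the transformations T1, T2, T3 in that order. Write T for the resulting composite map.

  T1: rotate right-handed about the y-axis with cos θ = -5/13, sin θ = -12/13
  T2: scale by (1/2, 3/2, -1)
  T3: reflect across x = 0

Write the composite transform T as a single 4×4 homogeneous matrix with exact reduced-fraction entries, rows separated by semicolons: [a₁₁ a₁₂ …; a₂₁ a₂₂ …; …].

T = [5/26 0 6/13 0; 0 3/2 0 0; -12/13 0 5/13 0; 0 0 0 1]

T1 = [-5/13 0 -12/13 0; 0 1 0 0; 12/13 0 -5/13 0; 0 0 0 1]
T2·T1 = [-5/26 0 -6/13 0; 0 3/2 0 0; -12/13 0 5/13 0; 0 0 0 1]
T3·…·T1 = [5/26 0 6/13 0; 0 3/2 0 0; -12/13 0 5/13 0; 0 0 0 1]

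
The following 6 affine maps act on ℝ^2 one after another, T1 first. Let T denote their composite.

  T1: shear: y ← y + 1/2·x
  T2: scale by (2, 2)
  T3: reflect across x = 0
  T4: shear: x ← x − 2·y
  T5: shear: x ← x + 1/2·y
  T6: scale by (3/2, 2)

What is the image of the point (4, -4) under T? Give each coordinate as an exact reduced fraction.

T(p) = (-3, -8)

T1 shear: y ← y + 1/2·x: (4, -4) → (4, -2)
T2 scale by (2, 2): (4, -2) → (8, -4)
T3 reflect across x = 0: (8, -4) → (-8, -4)
T4 shear: x ← x − 2·y: (-8, -4) → (0, -4)
T5 shear: x ← x + 1/2·y: (0, -4) → (-2, -4)
T6 scale by (3/2, 2): (-2, -4) → (-3, -8)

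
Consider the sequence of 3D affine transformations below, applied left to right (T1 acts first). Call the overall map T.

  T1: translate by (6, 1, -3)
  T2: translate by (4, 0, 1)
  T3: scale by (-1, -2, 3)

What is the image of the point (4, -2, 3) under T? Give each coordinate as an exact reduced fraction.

T1 translate by (6, 1, -3): (4, -2, 3) → (10, -1, 0)
T2 translate by (4, 0, 1): (10, -1, 0) → (14, -1, 1)
T3 scale by (-1, -2, 3): (14, -1, 1) → (-14, 2, 3)

T(p) = (-14, 2, 3)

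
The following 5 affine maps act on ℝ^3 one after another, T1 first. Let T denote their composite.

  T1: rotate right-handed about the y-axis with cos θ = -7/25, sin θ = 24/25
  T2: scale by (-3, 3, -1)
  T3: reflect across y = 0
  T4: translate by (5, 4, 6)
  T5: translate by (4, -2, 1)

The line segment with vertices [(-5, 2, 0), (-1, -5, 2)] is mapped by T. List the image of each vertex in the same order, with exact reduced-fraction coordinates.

image vertices: (24/5, -4, 11/5), (12/5, 17, 33/5)

T1 rotate right-handed about the y-axis with cos θ = -7/25, sin θ = 24/25: (-5, 2, 0) → (7/5, 2, 24/5); (-1, -5, 2) → (11/5, -5, 2/5)
T2 scale by (-3, 3, -1): (7/5, 2, 24/5) → (-21/5, 6, -24/5); (11/5, -5, 2/5) → (-33/5, -15, -2/5)
T3 reflect across y = 0: (-21/5, 6, -24/5) → (-21/5, -6, -24/5); (-33/5, -15, -2/5) → (-33/5, 15, -2/5)
T4 translate by (5, 4, 6): (-21/5, -6, -24/5) → (4/5, -2, 6/5); (-33/5, 15, -2/5) → (-8/5, 19, 28/5)
T5 translate by (4, -2, 1): (4/5, -2, 6/5) → (24/5, -4, 11/5); (-8/5, 19, 28/5) → (12/5, 17, 33/5)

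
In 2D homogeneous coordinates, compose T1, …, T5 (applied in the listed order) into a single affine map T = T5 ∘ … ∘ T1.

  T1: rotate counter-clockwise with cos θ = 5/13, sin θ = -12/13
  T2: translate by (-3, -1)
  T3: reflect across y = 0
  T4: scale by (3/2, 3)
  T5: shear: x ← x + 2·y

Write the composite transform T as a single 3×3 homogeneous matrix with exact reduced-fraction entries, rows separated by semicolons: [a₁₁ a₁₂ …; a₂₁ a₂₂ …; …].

T = [159/26 -12/13 3/2; 36/13 -15/13 3; 0 0 1]

T1 = [5/13 12/13 0; -12/13 5/13 0; 0 0 1]
T2·T1 = [5/13 12/13 -3; -12/13 5/13 -1; 0 0 1]
T3·…·T1 = [5/13 12/13 -3; 12/13 -5/13 1; 0 0 1]
T4·…·T1 = [15/26 18/13 -9/2; 36/13 -15/13 3; 0 0 1]
T5·…·T1 = [159/26 -12/13 3/2; 36/13 -15/13 3; 0 0 1]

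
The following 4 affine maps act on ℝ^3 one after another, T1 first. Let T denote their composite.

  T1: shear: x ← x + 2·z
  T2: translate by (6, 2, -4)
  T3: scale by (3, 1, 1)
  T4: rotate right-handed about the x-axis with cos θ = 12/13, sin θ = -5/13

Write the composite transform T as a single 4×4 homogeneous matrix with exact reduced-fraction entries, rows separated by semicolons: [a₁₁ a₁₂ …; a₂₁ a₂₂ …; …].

T = [3 0 6 18; 0 12/13 5/13 4/13; 0 -5/13 12/13 -58/13; 0 0 0 1]

T1 = [1 0 2 0; 0 1 0 0; 0 0 1 0; 0 0 0 1]
T2·T1 = [1 0 2 6; 0 1 0 2; 0 0 1 -4; 0 0 0 1]
T3·…·T1 = [3 0 6 18; 0 1 0 2; 0 0 1 -4; 0 0 0 1]
T4·…·T1 = [3 0 6 18; 0 12/13 5/13 4/13; 0 -5/13 12/13 -58/13; 0 0 0 1]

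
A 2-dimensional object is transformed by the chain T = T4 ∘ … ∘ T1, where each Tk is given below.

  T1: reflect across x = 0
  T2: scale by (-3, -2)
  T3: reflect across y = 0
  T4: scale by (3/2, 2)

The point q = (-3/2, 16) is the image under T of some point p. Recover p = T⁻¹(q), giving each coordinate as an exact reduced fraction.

T1 = [-1 0 0; 0 1 0; 0 0 1]
T2·T1 = [3 0 0; 0 -2 0; 0 0 1]
T3·…·T1 = [3 0 0; 0 2 0; 0 0 1]
T4·…·T1 = [9/2 0 0; 0 4 0; 0 0 1]
det M = 18; M⁻¹ = [2/9 0 0; 0 1/4 0; 0 0 1]
M⁻¹ · (-3/2, 16)ᵀ = (-1/3, 4)ᵀ

p = (-1/3, 4)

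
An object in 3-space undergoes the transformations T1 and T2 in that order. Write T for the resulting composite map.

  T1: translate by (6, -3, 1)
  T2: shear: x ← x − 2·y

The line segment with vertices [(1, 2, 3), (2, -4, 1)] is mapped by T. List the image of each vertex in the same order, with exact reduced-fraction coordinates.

image vertices: (9, -1, 4), (22, -7, 2)

T1 translate by (6, -3, 1): (1, 2, 3) → (7, -1, 4); (2, -4, 1) → (8, -7, 2)
T2 shear: x ← x − 2·y: (7, -1, 4) → (9, -1, 4); (8, -7, 2) → (22, -7, 2)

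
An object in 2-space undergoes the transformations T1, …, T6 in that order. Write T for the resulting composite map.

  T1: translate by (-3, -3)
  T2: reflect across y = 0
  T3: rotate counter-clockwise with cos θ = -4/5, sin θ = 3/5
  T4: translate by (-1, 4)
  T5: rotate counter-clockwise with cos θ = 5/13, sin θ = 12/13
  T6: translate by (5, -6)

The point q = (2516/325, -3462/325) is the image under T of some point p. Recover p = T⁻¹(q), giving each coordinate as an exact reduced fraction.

T1 = [1 0 -3; 0 1 -3; 0 0 1]
T2·T1 = [1 0 -3; 0 -1 3; 0 0 1]
T3·…·T1 = [-4/5 3/5 3/5; 3/5 4/5 -21/5; 0 0 1]
T4·…·T1 = [-4/5 3/5 -2/5; 3/5 4/5 -1/5; 0 0 1]
T5·…·T1 = [-56/65 -33/65 2/65; -33/65 56/65 -29/65; 0 0 1]
T6·…·T1 = [-56/65 -33/65 327/65; -33/65 56/65 -419/65; 0 0 1]
det M = -1; M⁻¹ = [-56/65 -33/65 69/65; -33/65 56/65 527/65; 0 0 1]
M⁻¹ · (2516/325, -3462/325)ᵀ = (-1/5, -5)ᵀ

p = (-1/5, -5)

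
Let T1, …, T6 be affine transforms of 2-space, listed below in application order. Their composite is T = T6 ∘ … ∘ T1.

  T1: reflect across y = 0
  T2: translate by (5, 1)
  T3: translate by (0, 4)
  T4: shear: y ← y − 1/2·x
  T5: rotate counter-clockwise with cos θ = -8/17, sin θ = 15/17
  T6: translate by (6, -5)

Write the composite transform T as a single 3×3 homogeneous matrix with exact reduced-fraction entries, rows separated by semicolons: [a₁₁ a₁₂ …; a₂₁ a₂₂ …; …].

T = [-1/34 15/17 49/34; 19/17 8/17 -30/17; 0 0 1]

T1 = [1 0 0; 0 -1 0; 0 0 1]
T2·T1 = [1 0 5; 0 -1 1; 0 0 1]
T3·…·T1 = [1 0 5; 0 -1 5; 0 0 1]
T4·…·T1 = [1 0 5; -1/2 -1 5/2; 0 0 1]
T5·…·T1 = [-1/34 15/17 -155/34; 19/17 8/17 55/17; 0 0 1]
T6·…·T1 = [-1/34 15/17 49/34; 19/17 8/17 -30/17; 0 0 1]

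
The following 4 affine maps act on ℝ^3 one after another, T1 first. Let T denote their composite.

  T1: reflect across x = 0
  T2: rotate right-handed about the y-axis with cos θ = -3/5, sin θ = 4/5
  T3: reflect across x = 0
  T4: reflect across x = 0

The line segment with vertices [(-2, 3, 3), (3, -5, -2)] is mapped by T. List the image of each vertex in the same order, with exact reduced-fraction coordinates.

image vertices: (6/5, 3, -17/5), (1/5, -5, 18/5)

T1 reflect across x = 0: (-2, 3, 3) → (2, 3, 3); (3, -5, -2) → (-3, -5, -2)
T2 rotate right-handed about the y-axis with cos θ = -3/5, sin θ = 4/5: (2, 3, 3) → (6/5, 3, -17/5); (-3, -5, -2) → (1/5, -5, 18/5)
T3 reflect across x = 0: (6/5, 3, -17/5) → (-6/5, 3, -17/5); (1/5, -5, 18/5) → (-1/5, -5, 18/5)
T4 reflect across x = 0: (-6/5, 3, -17/5) → (6/5, 3, -17/5); (-1/5, -5, 18/5) → (1/5, -5, 18/5)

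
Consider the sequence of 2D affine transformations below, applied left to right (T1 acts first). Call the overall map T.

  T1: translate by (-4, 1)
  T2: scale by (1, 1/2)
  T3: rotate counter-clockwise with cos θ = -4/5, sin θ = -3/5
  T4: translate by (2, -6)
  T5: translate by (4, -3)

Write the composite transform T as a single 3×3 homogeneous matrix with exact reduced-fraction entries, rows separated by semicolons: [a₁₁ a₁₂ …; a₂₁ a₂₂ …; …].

T = [-4/5 3/10 19/2; -3/5 -2/5 -7; 0 0 1]

T1 = [1 0 -4; 0 1 1; 0 0 1]
T2·T1 = [1 0 -4; 0 1/2 1/2; 0 0 1]
T3·…·T1 = [-4/5 3/10 7/2; -3/5 -2/5 2; 0 0 1]
T4·…·T1 = [-4/5 3/10 11/2; -3/5 -2/5 -4; 0 0 1]
T5·…·T1 = [-4/5 3/10 19/2; -3/5 -2/5 -7; 0 0 1]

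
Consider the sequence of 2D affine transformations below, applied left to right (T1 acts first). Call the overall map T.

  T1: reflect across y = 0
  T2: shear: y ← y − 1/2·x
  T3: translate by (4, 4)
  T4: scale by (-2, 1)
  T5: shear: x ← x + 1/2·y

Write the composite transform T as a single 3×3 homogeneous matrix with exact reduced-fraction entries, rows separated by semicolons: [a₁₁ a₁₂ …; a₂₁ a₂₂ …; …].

T1 = [1 0 0; 0 -1 0; 0 0 1]
T2·T1 = [1 0 0; -1/2 -1 0; 0 0 1]
T3·…·T1 = [1 0 4; -1/2 -1 4; 0 0 1]
T4·…·T1 = [-2 0 -8; -1/2 -1 4; 0 0 1]
T5·…·T1 = [-9/4 -1/2 -6; -1/2 -1 4; 0 0 1]

T = [-9/4 -1/2 -6; -1/2 -1 4; 0 0 1]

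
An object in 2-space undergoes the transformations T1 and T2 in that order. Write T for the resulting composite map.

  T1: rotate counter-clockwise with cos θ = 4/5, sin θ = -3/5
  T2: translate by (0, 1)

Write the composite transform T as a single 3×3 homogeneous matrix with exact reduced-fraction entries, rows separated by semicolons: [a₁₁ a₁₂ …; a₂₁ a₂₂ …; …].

T1 = [4/5 3/5 0; -3/5 4/5 0; 0 0 1]
T2·T1 = [4/5 3/5 0; -3/5 4/5 1; 0 0 1]

T = [4/5 3/5 0; -3/5 4/5 1; 0 0 1]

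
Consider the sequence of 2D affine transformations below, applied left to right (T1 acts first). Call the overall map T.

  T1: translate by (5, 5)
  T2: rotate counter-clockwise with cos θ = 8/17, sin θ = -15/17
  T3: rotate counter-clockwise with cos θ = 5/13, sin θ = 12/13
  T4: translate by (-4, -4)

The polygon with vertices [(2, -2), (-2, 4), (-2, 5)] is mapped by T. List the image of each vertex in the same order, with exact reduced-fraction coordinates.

T1 translate by (5, 5): (2, -2) → (7, 3); (-2, 4) → (3, 9); (-2, 5) → (3, 10)
T2 rotate counter-clockwise with cos θ = 8/17, sin θ = -15/17: (7, 3) → (101/17, -81/17); (3, 9) → (159/17, 27/17); (3, 10) → (174/17, 35/17)
T3 rotate counter-clockwise with cos θ = 5/13, sin θ = 12/13: (101/17, -81/17) → (1477/221, 807/221); (159/17, 27/17) → (471/221, 2043/221); (174/17, 35/17) → (450/221, 2263/221)
T4 translate by (-4, -4): (1477/221, 807/221) → (593/221, -77/221); (471/221, 2043/221) → (-413/221, 1159/221); (450/221, 2263/221) → (-434/221, 1379/221)

image vertices: (593/221, -77/221), (-413/221, 1159/221), (-434/221, 1379/221)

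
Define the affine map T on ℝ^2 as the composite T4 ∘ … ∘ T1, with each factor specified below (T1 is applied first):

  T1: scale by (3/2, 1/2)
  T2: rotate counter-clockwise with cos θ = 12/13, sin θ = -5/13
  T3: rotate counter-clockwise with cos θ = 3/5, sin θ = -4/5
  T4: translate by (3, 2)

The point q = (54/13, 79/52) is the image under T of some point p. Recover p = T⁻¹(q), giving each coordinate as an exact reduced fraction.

p = (1/2, 2)

T1 = [3/2 0 0; 0 1/2 0; 0 0 1]
T2·T1 = [18/13 5/26 0; -15/26 6/13 0; 0 0 1]
T3·…·T1 = [24/65 63/130 0; -189/130 8/65 0; 0 0 1]
T4·…·T1 = [24/65 63/130 3; -189/130 8/65 2; 0 0 1]
det M = 3/4; M⁻¹ = [32/195 -42/65 4/5; 126/65 32/65 -34/5; 0 0 1]
M⁻¹ · (54/13, 79/52)ᵀ = (1/2, 2)ᵀ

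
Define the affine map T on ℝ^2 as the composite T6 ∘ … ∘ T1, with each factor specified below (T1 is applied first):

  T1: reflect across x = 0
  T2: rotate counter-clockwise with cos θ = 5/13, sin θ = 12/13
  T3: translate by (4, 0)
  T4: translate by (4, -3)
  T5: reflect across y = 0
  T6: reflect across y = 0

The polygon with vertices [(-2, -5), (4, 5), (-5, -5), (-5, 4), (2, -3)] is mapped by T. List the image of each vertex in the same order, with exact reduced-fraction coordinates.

image vertices: (174/13, -40/13), (24/13, -62/13), (189/13, -4/13), (81/13, 41/13), (10, -6)

T1 reflect across x = 0: (-2, -5) → (2, -5); (4, 5) → (-4, 5); (-5, -5) → (5, -5); (-5, 4) → (5, 4); (2, -3) → (-2, -3)
T2 rotate counter-clockwise with cos θ = 5/13, sin θ = 12/13: (2, -5) → (70/13, -1/13); (-4, 5) → (-80/13, -23/13); (5, -5) → (85/13, 35/13); (5, 4) → (-23/13, 80/13); (-2, -3) → (2, -3)
T3 translate by (4, 0): (70/13, -1/13) → (122/13, -1/13); (-80/13, -23/13) → (-28/13, -23/13); (85/13, 35/13) → (137/13, 35/13); (-23/13, 80/13) → (29/13, 80/13); (2, -3) → (6, -3)
T4 translate by (4, -3): (122/13, -1/13) → (174/13, -40/13); (-28/13, -23/13) → (24/13, -62/13); (137/13, 35/13) → (189/13, -4/13); (29/13, 80/13) → (81/13, 41/13); (6, -3) → (10, -6)
T5 reflect across y = 0: (174/13, -40/13) → (174/13, 40/13); (24/13, -62/13) → (24/13, 62/13); (189/13, -4/13) → (189/13, 4/13); (81/13, 41/13) → (81/13, -41/13); (10, -6) → (10, 6)
T6 reflect across y = 0: (174/13, 40/13) → (174/13, -40/13); (24/13, 62/13) → (24/13, -62/13); (189/13, 4/13) → (189/13, -4/13); (81/13, -41/13) → (81/13, 41/13); (10, 6) → (10, -6)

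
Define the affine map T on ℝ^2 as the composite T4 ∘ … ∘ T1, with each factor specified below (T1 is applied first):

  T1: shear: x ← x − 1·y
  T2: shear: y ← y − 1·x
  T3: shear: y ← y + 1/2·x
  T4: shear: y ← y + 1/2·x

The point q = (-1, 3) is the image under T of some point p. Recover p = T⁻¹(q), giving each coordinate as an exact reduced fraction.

T1 = [1 -1 0; 0 1 0; 0 0 1]
T2·T1 = [1 -1 0; -1 2 0; 0 0 1]
T3·…·T1 = [1 -1 0; -1/2 3/2 0; 0 0 1]
T4·…·T1 = [1 -1 0; 0 1 0; 0 0 1]
det M = 1; M⁻¹ = [1 1 0; 0 1 0; 0 0 1]
M⁻¹ · (-1, 3)ᵀ = (2, 3)ᵀ

p = (2, 3)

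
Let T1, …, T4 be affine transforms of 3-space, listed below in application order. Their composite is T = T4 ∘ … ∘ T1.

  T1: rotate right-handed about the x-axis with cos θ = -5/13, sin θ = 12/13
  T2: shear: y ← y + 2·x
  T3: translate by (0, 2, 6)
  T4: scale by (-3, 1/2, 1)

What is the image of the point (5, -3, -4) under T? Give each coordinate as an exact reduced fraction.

T1 rotate right-handed about the x-axis with cos θ = -5/13, sin θ = 12/13: (5, -3, -4) → (5, 63/13, -16/13)
T2 shear: y ← y + 2·x: (5, 63/13, -16/13) → (5, 193/13, -16/13)
T3 translate by (0, 2, 6): (5, 193/13, -16/13) → (5, 219/13, 62/13)
T4 scale by (-3, 1/2, 1): (5, 219/13, 62/13) → (-15, 219/26, 62/13)

T(p) = (-15, 219/26, 62/13)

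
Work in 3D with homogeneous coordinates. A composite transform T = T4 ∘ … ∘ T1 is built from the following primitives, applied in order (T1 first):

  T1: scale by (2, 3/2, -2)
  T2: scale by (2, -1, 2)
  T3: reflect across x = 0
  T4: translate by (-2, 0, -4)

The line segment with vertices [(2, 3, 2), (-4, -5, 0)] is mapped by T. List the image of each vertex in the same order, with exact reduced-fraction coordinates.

T1 scale by (2, 3/2, -2): (2, 3, 2) → (4, 9/2, -4); (-4, -5, 0) → (-8, -15/2, 0)
T2 scale by (2, -1, 2): (4, 9/2, -4) → (8, -9/2, -8); (-8, -15/2, 0) → (-16, 15/2, 0)
T3 reflect across x = 0: (8, -9/2, -8) → (-8, -9/2, -8); (-16, 15/2, 0) → (16, 15/2, 0)
T4 translate by (-2, 0, -4): (-8, -9/2, -8) → (-10, -9/2, -12); (16, 15/2, 0) → (14, 15/2, -4)

image vertices: (-10, -9/2, -12), (14, 15/2, -4)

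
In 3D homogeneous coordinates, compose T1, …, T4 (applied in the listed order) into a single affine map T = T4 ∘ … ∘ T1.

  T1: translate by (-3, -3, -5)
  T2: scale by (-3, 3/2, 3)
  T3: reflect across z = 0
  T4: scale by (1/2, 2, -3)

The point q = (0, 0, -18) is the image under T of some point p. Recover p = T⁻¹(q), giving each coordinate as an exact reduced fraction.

T1 = [1 0 0 -3; 0 1 0 -3; 0 0 1 -5; 0 0 0 1]
T2·T1 = [-3 0 0 9; 0 3/2 0 -9/2; 0 0 3 -15; 0 0 0 1]
T3·…·T1 = [-3 0 0 9; 0 3/2 0 -9/2; 0 0 -3 15; 0 0 0 1]
T4·…·T1 = [-3/2 0 0 9/2; 0 3 0 -9; 0 0 9 -45; 0 0 0 1]
det M = -81/2; M⁻¹ = [-2/3 0 0 3; 0 1/3 0 3; 0 0 1/9 5; 0 0 0 1]
M⁻¹ · (0, 0, -18)ᵀ = (3, 3, 3)ᵀ

p = (3, 3, 3)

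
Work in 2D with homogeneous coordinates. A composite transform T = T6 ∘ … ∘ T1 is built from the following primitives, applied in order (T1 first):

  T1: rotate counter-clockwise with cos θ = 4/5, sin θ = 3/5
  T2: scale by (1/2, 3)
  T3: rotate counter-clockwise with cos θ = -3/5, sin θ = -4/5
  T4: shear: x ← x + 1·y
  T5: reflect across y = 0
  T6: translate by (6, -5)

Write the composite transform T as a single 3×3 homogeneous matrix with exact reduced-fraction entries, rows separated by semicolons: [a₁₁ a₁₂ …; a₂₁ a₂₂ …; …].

T1 = [4/5 -3/5 0; 3/5 4/5 0; 0 0 1]
T2·T1 = [2/5 -3/10 0; 9/5 12/5 0; 0 0 1]
T3·…·T1 = [6/5 21/10 0; -7/5 -6/5 0; 0 0 1]
T4·…·T1 = [-1/5 9/10 0; -7/5 -6/5 0; 0 0 1]
T5·…·T1 = [-1/5 9/10 0; 7/5 6/5 0; 0 0 1]
T6·…·T1 = [-1/5 9/10 6; 7/5 6/5 -5; 0 0 1]

T = [-1/5 9/10 6; 7/5 6/5 -5; 0 0 1]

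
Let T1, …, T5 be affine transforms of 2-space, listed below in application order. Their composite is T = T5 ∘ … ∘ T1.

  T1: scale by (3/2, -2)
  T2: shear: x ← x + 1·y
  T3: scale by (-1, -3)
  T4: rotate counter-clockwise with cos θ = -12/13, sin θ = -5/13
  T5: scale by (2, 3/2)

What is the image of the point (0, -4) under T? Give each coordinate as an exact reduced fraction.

T(p) = (-48/13, 492/13)

T1 scale by (3/2, -2): (0, -4) → (0, 8)
T2 shear: x ← x + 1·y: (0, 8) → (8, 8)
T3 scale by (-1, -3): (8, 8) → (-8, -24)
T4 rotate counter-clockwise with cos θ = -12/13, sin θ = -5/13: (-8, -24) → (-24/13, 328/13)
T5 scale by (2, 3/2): (-24/13, 328/13) → (-48/13, 492/13)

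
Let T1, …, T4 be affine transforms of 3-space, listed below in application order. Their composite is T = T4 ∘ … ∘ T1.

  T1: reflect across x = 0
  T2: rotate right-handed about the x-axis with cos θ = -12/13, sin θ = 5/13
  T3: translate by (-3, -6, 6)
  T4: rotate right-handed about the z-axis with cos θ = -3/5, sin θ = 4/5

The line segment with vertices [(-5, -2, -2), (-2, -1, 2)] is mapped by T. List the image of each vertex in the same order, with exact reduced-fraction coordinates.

T1 reflect across x = 0: (-5, -2, -2) → (5, -2, -2); (-2, -1, 2) → (2, -1, 2)
T2 rotate right-handed about the x-axis with cos θ = -12/13, sin θ = 5/13: (5, -2, -2) → (5, 34/13, 14/13); (2, -1, 2) → (2, 2/13, -29/13)
T3 translate by (-3, -6, 6): (5, 34/13, 14/13) → (2, -44/13, 92/13); (2, 2/13, -29/13) → (-1, -76/13, 49/13)
T4 rotate right-handed about the z-axis with cos θ = -3/5, sin θ = 4/5: (2, -44/13, 92/13) → (98/65, 236/65, 92/13); (-1, -76/13, 49/13) → (343/65, 176/65, 49/13)

image vertices: (98/65, 236/65, 92/13), (343/65, 176/65, 49/13)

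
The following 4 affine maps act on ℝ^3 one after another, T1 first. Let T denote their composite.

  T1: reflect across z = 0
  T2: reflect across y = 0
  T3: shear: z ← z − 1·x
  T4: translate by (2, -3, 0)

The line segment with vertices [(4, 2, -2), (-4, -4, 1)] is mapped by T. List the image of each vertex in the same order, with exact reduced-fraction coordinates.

T1 reflect across z = 0: (4, 2, -2) → (4, 2, 2); (-4, -4, 1) → (-4, -4, -1)
T2 reflect across y = 0: (4, 2, 2) → (4, -2, 2); (-4, -4, -1) → (-4, 4, -1)
T3 shear: z ← z − 1·x: (4, -2, 2) → (4, -2, -2); (-4, 4, -1) → (-4, 4, 3)
T4 translate by (2, -3, 0): (4, -2, -2) → (6, -5, -2); (-4, 4, 3) → (-2, 1, 3)

image vertices: (6, -5, -2), (-2, 1, 3)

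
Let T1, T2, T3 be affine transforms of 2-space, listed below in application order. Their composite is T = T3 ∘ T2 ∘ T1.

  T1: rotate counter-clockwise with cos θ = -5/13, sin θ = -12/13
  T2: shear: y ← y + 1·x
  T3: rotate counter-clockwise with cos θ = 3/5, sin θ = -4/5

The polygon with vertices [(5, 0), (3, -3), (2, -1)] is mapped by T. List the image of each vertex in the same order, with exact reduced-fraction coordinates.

image vertices: (-83/13, -31/13), (-441/65, -12/65), (-46/13, -7/13)

T1 rotate counter-clockwise with cos θ = -5/13, sin θ = -12/13: (5, 0) → (-25/13, -60/13); (3, -3) → (-51/13, -21/13); (2, -1) → (-22/13, -19/13)
T2 shear: y ← y + 1·x: (-25/13, -60/13) → (-25/13, -85/13); (-51/13, -21/13) → (-51/13, -72/13); (-22/13, -19/13) → (-22/13, -41/13)
T3 rotate counter-clockwise with cos θ = 3/5, sin θ = -4/5: (-25/13, -85/13) → (-83/13, -31/13); (-51/13, -72/13) → (-441/65, -12/65); (-22/13, -41/13) → (-46/13, -7/13)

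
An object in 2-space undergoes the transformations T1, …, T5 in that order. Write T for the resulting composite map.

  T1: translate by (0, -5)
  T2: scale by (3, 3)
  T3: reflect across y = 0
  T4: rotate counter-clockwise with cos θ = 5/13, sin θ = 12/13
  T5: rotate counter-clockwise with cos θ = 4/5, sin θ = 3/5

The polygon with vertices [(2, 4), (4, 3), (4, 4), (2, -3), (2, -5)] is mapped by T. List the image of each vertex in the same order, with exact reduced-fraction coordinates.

T1 translate by (0, -5): (2, 4) → (2, -1); (4, 3) → (4, -2); (4, 4) → (4, -1); (2, -3) → (2, -8); (2, -5) → (2, -10)
T2 scale by (3, 3): (2, -1) → (6, -3); (4, -2) → (12, -6); (4, -1) → (12, -3); (2, -8) → (6, -24); (2, -10) → (6, -30)
T3 reflect across y = 0: (6, -3) → (6, 3); (12, -6) → (12, 6); (12, -3) → (12, 3); (6, -24) → (6, 24); (6, -30) → (6, 30)
T4 rotate counter-clockwise with cos θ = 5/13, sin θ = 12/13: (6, 3) → (-6/13, 87/13); (12, 6) → (-12/13, 174/13); (12, 3) → (24/13, 159/13); (6, 24) → (-258/13, 192/13); (6, 30) → (-330/13, 222/13)
T5 rotate counter-clockwise with cos θ = 4/5, sin θ = 3/5: (-6/13, 87/13) → (-57/13, 66/13); (-12/13, 174/13) → (-114/13, 132/13); (24/13, 159/13) → (-381/65, 708/65); (-258/13, 192/13) → (-1608/65, -6/65); (-330/13, 222/13) → (-1986/65, -102/65)

image vertices: (-57/13, 66/13), (-114/13, 132/13), (-381/65, 708/65), (-1608/65, -6/65), (-1986/65, -102/65)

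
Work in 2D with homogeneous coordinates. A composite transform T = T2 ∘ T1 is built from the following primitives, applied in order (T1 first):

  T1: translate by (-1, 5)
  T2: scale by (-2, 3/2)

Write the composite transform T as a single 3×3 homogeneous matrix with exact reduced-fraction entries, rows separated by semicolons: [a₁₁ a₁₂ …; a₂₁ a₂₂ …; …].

T1 = [1 0 -1; 0 1 5; 0 0 1]
T2·T1 = [-2 0 2; 0 3/2 15/2; 0 0 1]

T = [-2 0 2; 0 3/2 15/2; 0 0 1]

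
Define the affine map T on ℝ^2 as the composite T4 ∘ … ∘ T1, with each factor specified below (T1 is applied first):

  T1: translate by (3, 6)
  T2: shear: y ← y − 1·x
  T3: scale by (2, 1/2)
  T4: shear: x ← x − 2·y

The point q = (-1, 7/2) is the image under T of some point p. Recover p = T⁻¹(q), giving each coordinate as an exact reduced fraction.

p = (0, 4)

T1 = [1 0 3; 0 1 6; 0 0 1]
T2·T1 = [1 0 3; -1 1 3; 0 0 1]
T3·…·T1 = [2 0 6; -1/2 1/2 3/2; 0 0 1]
T4·…·T1 = [3 -1 3; -1/2 1/2 3/2; 0 0 1]
det M = 1; M⁻¹ = [1/2 1 -3; 1/2 3 -6; 0 0 1]
M⁻¹ · (-1, 7/2)ᵀ = (0, 4)ᵀ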